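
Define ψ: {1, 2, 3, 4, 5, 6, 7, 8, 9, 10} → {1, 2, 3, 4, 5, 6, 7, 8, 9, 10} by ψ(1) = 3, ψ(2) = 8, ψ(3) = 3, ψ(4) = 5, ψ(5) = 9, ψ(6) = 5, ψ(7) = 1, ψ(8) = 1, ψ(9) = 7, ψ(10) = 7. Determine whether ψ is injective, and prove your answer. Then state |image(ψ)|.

6

ψ(1) = 3 = ψ(3) with 1 ≠ 3, so ψ is not injective.
The image of ψ is {1, 3, 5, 7, 8, 9}, which has 6 elements.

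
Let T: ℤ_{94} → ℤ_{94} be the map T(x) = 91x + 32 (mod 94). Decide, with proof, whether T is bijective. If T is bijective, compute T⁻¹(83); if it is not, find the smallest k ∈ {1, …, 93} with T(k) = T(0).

77

Recall: T is injective if T(s) = T(t) implies s = t.
Suppose T(s) = T(t) in ℤ_{94}. Then 91s + 32 ≡ 91t + 32 (mod 94), thus 91(s − t) ≡ 0 (mod 94).
Since gcd(91, 94) = 1, 91 is invertible modulo 94, hence s − t ≡ 0 (mod 94), i.e. s = t.
We now compute 91⁻¹ mod 94 explicitly. Euclid's algorithm: 94 = 1·91 + 3, 91 = 30·3 + 1; back-substituting gives 1 = 31·91 − 30·94, so 91⁻¹ ≡ 31 (mod 94).
Then y ↦ 31(y − 32) is a two-sided inverse to T, so every y ∈ ℤ_{94} has a preimage.
Therefore T is bijective.
Since T is bijective, we compute T⁻¹(83): solve 91x + 32 ≡ 83 (mod 94), i.e. 91x ≡ 51 (mod 94).
Multiplying by 91⁻¹ = 31 gives x ≡ 31·51 = 1581 = 16·94 + 77 ≡ 77 (mod 94).
Check: T(77) = 91·77 + 32 = 7039 = 74·94 + 83 ≡ 83 (mod 94).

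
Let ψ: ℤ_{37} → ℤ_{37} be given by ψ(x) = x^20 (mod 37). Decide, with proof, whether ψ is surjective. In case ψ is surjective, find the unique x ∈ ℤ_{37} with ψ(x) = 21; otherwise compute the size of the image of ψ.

10

ψ(1) = 1^20 = 1.
ψ(6): Repeated squaring mod 37: 6^1 ≡ 6, 6^2 ≡ 6² = 36, 6^4 ≡ 36² = 1296 ≡ 1, 6^8 ≡ 1² = 1, 6^16 ≡ 1² = 1. Since 20 = 16 + 4, 6^20 ≡ 1·1: 1·1 = 1. So 6^20 ≡ 1 (mod 37).
So ψ(1) = ψ(6) = 1 while 1 ≠ 6, therefore ψ is not injective.
A non-injective map from the 37-element set ℤ_{37} to itself takes at most 36 distinct values, so it cannot be surjective. Therefore ψ is not surjective.
Since ψ is not surjective, we determine |image(ψ)|. Computing x^20 mod 37 for each x (by repeated squaring, reducing mod 37 at every step), the values ψ(0), ψ(1), …, ψ(36) are: 0, 1, 33, 9, 16, 12, 1, 12, 10, 7, 26, 10, 33, 16, 26, 34, 34, 7, 9, 9, 7, 34, 34, 26, 16, 33, 10, 26, 7, 10, 12, 1, 12, 16, 9, 33, 1.
The distinct values are {0, 1, 7, 9, 10, 12, 16, 26, 33, 34}; there are 10 of them.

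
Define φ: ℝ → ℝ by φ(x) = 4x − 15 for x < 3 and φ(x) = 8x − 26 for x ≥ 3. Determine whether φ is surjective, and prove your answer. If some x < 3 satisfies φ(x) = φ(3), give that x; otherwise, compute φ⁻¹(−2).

Both pieces are strictly increasing (slopes 4 and 8), so each is injective on its own interval.
The left piece maps (−∞, 3) onto (−∞, −3); the right piece maps [3, ∞) onto [−2, ∞).
The union (−∞, −3) ∪ [−2, ∞) omits the interval between −3 and −2; in particular −3 has no preimage. So φ is not surjective.
Because the two images are disjoint, no x < 3 has φ(x) = φ(3), so we compute φ⁻¹(−2): −2 lies in [−2, ∞), so solve 8x − 26 = −2: x = (−2 + 26)/8 = 3.

3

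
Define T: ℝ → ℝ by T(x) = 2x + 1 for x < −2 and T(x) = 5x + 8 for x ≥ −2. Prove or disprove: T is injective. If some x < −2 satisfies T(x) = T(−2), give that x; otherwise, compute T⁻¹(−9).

Both pieces are strictly increasing (slopes 2 and 5), so each is injective on its own interval.
The left piece maps (−∞, −2) onto (−∞, −3); the right piece maps [−2, ∞) onto [−2, ∞).
These images are disjoint, so no value is attained by both pieces. Hence T is injective.
Because the two images are disjoint, no x < −2 has T(x) = T(−2), so we compute T⁻¹(−9): −9 lies in (−∞, −3), so solve 2x + 1 = −9: x = (−9 − 1)/2 = −5.

-5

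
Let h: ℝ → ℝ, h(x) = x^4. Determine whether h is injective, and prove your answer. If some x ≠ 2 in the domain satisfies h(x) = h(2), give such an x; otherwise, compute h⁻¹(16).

-2

h(2) = 16 = (−2)^4 = h(−2) (since 4 is even), with 2 ≠ −2. So h is not injective.
For the follow-up, such an x exists: taking x = −2 ∈ ℝ gives h(−2) = 16 = h(2) with −2 ≠ 2.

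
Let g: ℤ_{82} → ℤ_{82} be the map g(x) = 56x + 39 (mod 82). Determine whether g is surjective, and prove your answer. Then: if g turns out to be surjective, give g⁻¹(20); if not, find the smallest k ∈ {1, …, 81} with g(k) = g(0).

41

Since gcd(56, 82) = 2, we have 56x ≡ 0 (mod 2) for all x, so g(x) ≡ 1 (mod 2).
But 0 ≢ 1 (mod 2), so 0 ∈ ℤ_{82} has no preimage. So g is not surjective.
Since g is not surjective, we find the least positive k with g(k) = g(0): this means 56k ≡ 0 (mod 82), i.e. 82 ∣ 56k. Since gcd(56, 82) = 2, dividing through by 2 this holds exactly when 41 ∣ 28k, and as gcd(28, 41) = 1, exactly when 41 ∣ k.
The smallest positive such k is 41.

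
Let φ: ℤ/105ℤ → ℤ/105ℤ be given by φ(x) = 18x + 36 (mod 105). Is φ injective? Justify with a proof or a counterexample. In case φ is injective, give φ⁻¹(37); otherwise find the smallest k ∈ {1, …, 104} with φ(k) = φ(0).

By definition, φ is injective if φ(u) = φ(v) implies u = v.
We have gcd(18, 105) = 3 > 1. Taking u = 0 and v = 35: φ(0) = 36 and φ(35) = 18·35 + 36 = 666 ≡ 36 (mod 105).
So φ(0) = φ(35) while 0 ≠ 35, therefore φ is not injective.
Since φ is not injective, we find the least positive k with φ(k) = φ(0): this means 18k ≡ 0 (mod 105), i.e. 105 ∣ 18k. Since gcd(18, 105) = 3, dividing through by 3 this holds exactly when 35 ∣ 6k, and as gcd(6, 35) = 1, exactly when 35 ∣ k.
The smallest positive such k is 35.

35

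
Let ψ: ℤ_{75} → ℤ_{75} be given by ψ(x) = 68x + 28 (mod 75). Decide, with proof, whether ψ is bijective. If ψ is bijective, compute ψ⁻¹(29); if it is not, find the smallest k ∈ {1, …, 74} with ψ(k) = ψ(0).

By definition, ψ is injective when ψ(x_1) = ψ(x_2) forces x_1 = x_2.
If ψ(x_1) = ψ(x_2), then 68x_1 ≡ 68x_2 (mod 75). Because gcd(68, 75) = 1, we may cancel 68 to get x_1 ≡ x_2 (mod 75).
We now compute 68⁻¹ mod 75 explicitly. Euclid's algorithm: 75 = 1·68 + 7, 68 = 9·7 + 5, 7 = 1·5 + 2, 5 = 2·2 + 1; back-substituting gives 1 = 32·68 − 29·75, so 68⁻¹ ≡ 32 (mod 75).
For any y ∈ ℤ_{75}, x = 32(y − 28) mod 75 satisfies ψ(x) = 68·32(y − 28) + 28 ≡ y (since 68·32 ≡ 1 mod 75). So every y has a preimage.
Hence ψ is bijective.
Since ψ is bijective, we find ψ⁻¹(29): we need 68x ≡ 29 − 28 ≡ 1 (mod 75). Using 68⁻¹ = 32: x ≡ 32·1 = 32, so x = 32.
Check: ψ(32) = 68·32 + 28 = 2204 = 29·75 + 29 ≡ 29 (mod 75).

32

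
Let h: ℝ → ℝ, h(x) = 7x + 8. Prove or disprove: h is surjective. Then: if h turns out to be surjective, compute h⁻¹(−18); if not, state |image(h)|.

-26/7

For any y ∈ ℝ, x = (y − 8)/7 satisfies h(x) = y.
So h is surjective.
Since h is surjective, we compute h⁻¹(−18) = (−18 − 8)/7 = −26/7.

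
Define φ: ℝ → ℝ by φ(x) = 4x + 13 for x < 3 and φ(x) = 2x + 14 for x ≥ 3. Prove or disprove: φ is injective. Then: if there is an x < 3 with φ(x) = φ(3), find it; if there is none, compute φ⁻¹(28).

7/4

Both pieces are strictly increasing (slopes 4 and 2), so each is injective on its own interval.
The left piece maps (−∞, 3) onto (−∞, 25); the right piece maps [3, ∞) onto [20, ∞).
These images overlap. In particular φ(3) = 20 (right piece), and solving 4x + 13 = 20 on the left piece gives x = 7/4 < 3.
So φ(7/4) = φ(3) with 7/4 ≠ 3, and φ is not injective. This x = 7/4 is the requested value below 3.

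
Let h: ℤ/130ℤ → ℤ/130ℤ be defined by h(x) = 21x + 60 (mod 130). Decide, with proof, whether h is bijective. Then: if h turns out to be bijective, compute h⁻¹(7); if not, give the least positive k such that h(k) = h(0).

By definition, h is injective if h(s) = h(t) implies s = t.
Suppose h(s) = h(t) in ℤ/130ℤ. Then 21s + 60 ≡ 21t + 60 (mod 130), so 21(s − t) ≡ 0 (mod 130).
Since gcd(21, 130) = 1, 21 is invertible modulo 130, therefore s − t ≡ 0 (mod 130), i.e. s = t.
We now compute 21⁻¹ mod 130 explicitly. Euclid's algorithm: 130 = 6·21 + 4, 21 = 5·4 + 1; back-substituting gives 1 = 31·21 − 5·130, so 21⁻¹ ≡ 31 (mod 130).
Then y ↦ 31(y − 60) is a two-sided inverse to h, so every y ∈ ℤ/130ℤ has a preimage.
Therefore h is bijective.
Since h is bijective, we find h⁻¹(7): we need 21x ≡ 7 − 60 ≡ 77 (mod 130). Using 21⁻¹ = 31: x ≡ 31·77 = 2387 = 18·130 + 47, so x = 47.
Check: h(47) = 21·47 + 60 = 1047 = 8·130 + 7 ≡ 7 (mod 130).

47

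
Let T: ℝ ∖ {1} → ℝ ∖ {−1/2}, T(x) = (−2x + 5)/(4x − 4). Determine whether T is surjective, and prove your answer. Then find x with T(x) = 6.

29/26

For any y ≠ −1/2, solving y(4x − 4) = −2x + 5 for x gives a well-defined x ≠ 1. So T is surjective.
Solving T(x) = 6: cross-multiplying gives −2x + 5 = 6(4x − 4), which rearranges to −26x = −29, so x = 29/26.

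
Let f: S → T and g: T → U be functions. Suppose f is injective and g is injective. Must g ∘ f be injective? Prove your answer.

Suppose (g ∘ f)(a) = (g ∘ f)(b), i.e. g(f(a)) = g(f(b)).
Since g is injective, f(a) = f(b). Since f is injective, a = b. Thus g ∘ f is injective.

injective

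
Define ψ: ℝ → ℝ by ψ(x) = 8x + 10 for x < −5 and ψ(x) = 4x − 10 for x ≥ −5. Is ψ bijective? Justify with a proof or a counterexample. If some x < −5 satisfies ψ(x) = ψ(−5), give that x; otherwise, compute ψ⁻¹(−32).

Both pieces are strictly increasing (slopes 8 and 4), so each is injective on its own interval.
The left piece maps (−∞, −5) onto (−∞, −30); the right piece maps [−5, ∞) onto [−30, ∞).
Since −30 = −30, the images partition ℝ: ψ is injective and surjective, hence bijective.
Because the two images are disjoint, no x < −5 has ψ(x) = ψ(−5), so we compute ψ⁻¹(−32): −32 lies in (−∞, −30), so solve 8x + 10 = −32: x = (−32 − 10)/8 = −21/4.

-21/4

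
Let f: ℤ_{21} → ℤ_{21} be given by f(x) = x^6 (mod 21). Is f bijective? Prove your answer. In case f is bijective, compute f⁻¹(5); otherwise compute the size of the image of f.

f(1) = 1^6 = 1.
f(2): Repeated squaring mod 21: 2^1 ≡ 2, 2^2 ≡ 2² = 4, 2^4 ≡ 4² = 16. Since 6 = 4 + 2, 2^6 ≡ 16·4: 16·4 = 64 ≡ 1. So 2^6 ≡ 1 (mod 21).
So f(1) = f(2) = 1 while 1 ≠ 2, thus f is not injective, hence not bijective.
Since f is not bijective, we determine |image(f)|. Computing x^6 mod 21 for each x (by repeated squaring, reducing mod 21 at every step), the values f(0), f(1), …, f(20) are: 0, 1, 1, 15, 1, 1, 15, 7, 1, 15, 1, 1, 15, 1, 7, 15, 1, 1, 15, 1, 1.
The distinct values are {0, 1, 7, 15}; there are 4 of them.

4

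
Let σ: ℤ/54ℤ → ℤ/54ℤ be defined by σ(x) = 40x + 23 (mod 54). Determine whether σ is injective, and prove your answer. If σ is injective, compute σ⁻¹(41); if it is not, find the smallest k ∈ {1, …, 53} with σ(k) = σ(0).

27

We have gcd(40, 54) = 2 > 1. Taking s = 0 and t = 27: σ(0) = 23 and σ(27) = 40·27 + 23 = 1103 ≡ 23 (mod 54).
So σ(0) = σ(27) while 0 ≠ 27, hence σ is not injective.
Since σ is not injective, we find the least positive k with σ(k) = σ(0): this means 40k ≡ 0 (mod 54), i.e. 54 ∣ 40k. Since gcd(40, 54) = 2, dividing through by 2 this holds exactly when 27 ∣ 20k, and as gcd(20, 27) = 1, exactly when 27 ∣ k.
The smallest positive such k is 27.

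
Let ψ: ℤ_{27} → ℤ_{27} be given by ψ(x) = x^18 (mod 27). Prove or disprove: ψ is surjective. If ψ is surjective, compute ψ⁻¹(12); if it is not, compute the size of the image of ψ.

2

ψ(1) = 1^18 = 1.
ψ(2): Repeated squaring mod 27: 2^1 ≡ 2, 2^2 ≡ 2² = 4, 2^4 ≡ 4² = 16, 2^8 ≡ 16² = 256 ≡ 13, 2^16 ≡ 13² = 169 ≡ 7. Since 18 = 16 + 2, 2^18 ≡ 7·4: 7·4 = 28 ≡ 1. So 2^18 ≡ 1 (mod 27).
So ψ(1) = ψ(2) = 1 while 1 ≠ 2, hence ψ is not injective.
A non-injective map from the 27-element set ℤ_{27} to itself takes at most 26 distinct values, so it cannot be surjective. Therefore ψ is not surjective.
Since ψ is not surjective, we determine |image(ψ)|. Computing x^18 mod 27 for each x (by repeated squaring, reducing mod 27 at every step), the values ψ(0), ψ(1), …, ψ(26) are: 0, 1, 1, 0, 1, 1, 0, 1, 1, 0, 1, 1, 0, 1, 1, 0, 1, 1, 0, 1, 1, 0, 1, 1, 0, 1, 1.
The distinct values are {0, 1}; there are 2 of them.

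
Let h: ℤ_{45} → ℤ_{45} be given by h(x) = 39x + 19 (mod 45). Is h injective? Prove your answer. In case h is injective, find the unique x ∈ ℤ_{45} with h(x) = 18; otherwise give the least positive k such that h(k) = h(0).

Recall: h is injective if h(u) = h(v) implies u = v.
We have gcd(39, 45) = 3 > 1. Taking u = 0 and v = 15: h(0) = 19 and h(15) = 39·15 + 19 = 604 ≡ 19 (mod 45).
So h(0) = h(15) while 0 ≠ 15, so h is not injective.
Since h is not injective, we find the least positive k with h(k) = h(0): this means 39k ≡ 0 (mod 45), i.e. 45 ∣ 39k. Since gcd(39, 45) = 3, dividing through by 3 this holds exactly when 15 ∣ 13k, and as gcd(13, 15) = 1, exactly when 15 ∣ k.
The smallest positive such k is 15.

15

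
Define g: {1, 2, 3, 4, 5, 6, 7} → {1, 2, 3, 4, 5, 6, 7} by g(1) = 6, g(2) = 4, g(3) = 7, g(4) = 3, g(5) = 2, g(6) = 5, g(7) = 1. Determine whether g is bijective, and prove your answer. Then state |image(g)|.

7

The values 6, 4, 7, 3, 2, 5, 1 are a permutation of {1, 2, 3, 4, 5, 6, 7}: each element appears exactly once.
So g is injective and surjective, hence bijective.
The image of g is {1, 2, 3, 4, 5, 6, 7}, which has 7 elements.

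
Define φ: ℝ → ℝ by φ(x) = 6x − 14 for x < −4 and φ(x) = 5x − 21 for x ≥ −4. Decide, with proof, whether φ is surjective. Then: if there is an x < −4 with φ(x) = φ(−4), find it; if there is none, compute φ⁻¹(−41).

Both pieces are strictly increasing (slopes 6 and 5), so each is injective on its own interval.
The left piece maps (−∞, −4) onto (−∞, −38); the right piece maps [−4, ∞) onto [−41, ∞).
The union (−∞, −38) ∪ [−41, ∞) covers ℝ, so φ is surjective.
For the follow-up: the images overlap, so an x < −4 with φ(x) = φ(−4) exists. φ(−4) = −41; solving 6x − 14 = −41 for x < −4 gives x = (−41 + 14)/6 = −9/2.

-9/2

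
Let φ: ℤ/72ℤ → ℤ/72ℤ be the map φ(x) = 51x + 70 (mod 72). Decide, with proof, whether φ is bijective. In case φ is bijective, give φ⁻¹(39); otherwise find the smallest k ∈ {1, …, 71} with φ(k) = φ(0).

24

We have gcd(51, 72) = 3 > 1. Taking x_1 = 0 and x_2 = 24: φ(0) = 70 and φ(24) = 51·24 + 70 = 1294 ≡ 70 (mod 72).
So φ(0) = φ(24) while 0 ≠ 24, thus φ is not injective, hence not bijective.
Since φ is not bijective, we find the least positive k with φ(k) = φ(0): this means 51k ≡ 0 (mod 72), i.e. 72 ∣ 51k. Since gcd(51, 72) = 3, dividing through by 3 this holds exactly when 24 ∣ 17k, and as gcd(17, 24) = 1, exactly when 24 ∣ k.
The smallest positive such k is 24.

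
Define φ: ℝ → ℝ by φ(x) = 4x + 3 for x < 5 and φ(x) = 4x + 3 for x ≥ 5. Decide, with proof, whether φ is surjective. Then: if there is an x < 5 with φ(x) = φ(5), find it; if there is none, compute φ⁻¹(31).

Both pieces are strictly increasing (slopes 4 and 4), so each is injective on its own interval.
The left piece maps (−∞, 5) onto (−∞, 23); the right piece maps [5, ∞) onto [23, ∞).
These images together cover ℝ, so φ is surjective.
Because the two images are disjoint, no x < 5 has φ(x) = φ(5), so we compute φ⁻¹(31): 31 lies in [23, ∞), so solve 4x + 3 = 31: x = (31 − 3)/4 = 7.

7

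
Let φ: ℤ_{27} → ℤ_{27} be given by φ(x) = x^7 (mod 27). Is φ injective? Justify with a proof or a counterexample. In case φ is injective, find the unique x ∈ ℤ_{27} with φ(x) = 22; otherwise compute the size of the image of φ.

φ(0) = 0^7 = 0.
φ(3): Repeated squaring mod 27: 3^1 ≡ 3, 3^2 ≡ 3² = 9, 3^4 ≡ 9² = 81 ≡ 0. Since 7 = 4 + 2 + 1, 3^7 ≡ 0·9·3: 0·9 = 0, then 0·3 = 0. So 3^7 ≡ 0 (mod 27).
So φ(0) = φ(3) = 0 while 0 ≠ 3, thus φ is not injective.
Since φ is not injective, we determine |image(φ)|. Computing x^7 mod 27 for each x (by repeated squaring, reducing mod 27 at every step), the values φ(0), φ(1), …, φ(26) are: 0, 1, 20, 0, 22, 14, 0, 16, 8, 0, 10, 2, 0, 4, 23, 0, 25, 17, 0, 19, 11, 0, 13, 5, 0, 7, 26.
The distinct values are {0, 1, 2, 4, 5, 7, 8, 10, 11, 13, 14, 16, 17, 19, 20, 22, 23, 25, 26}; there are 19 of them.

19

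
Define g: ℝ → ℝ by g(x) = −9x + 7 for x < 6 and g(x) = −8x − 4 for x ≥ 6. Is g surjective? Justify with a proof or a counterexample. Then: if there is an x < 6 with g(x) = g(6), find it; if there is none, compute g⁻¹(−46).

Both pieces are strictly decreasing (slopes −9 and −8), so each is injective on its own interval.
The left piece maps (−∞, 6) onto (−47, ∞); the right piece maps [6, ∞) onto (−∞, −52].
The union (−47, ∞) ∪ (−∞, −52] omits the interval between −47 and −52; in particular −47 has no preimage. So g is not surjective.
Because the two images are disjoint, no x < 6 has g(x) = g(6), so we compute g⁻¹(−46): −46 lies in (−47, ∞), so solve −9x + 7 = −46: x = (−46 − 7)/(−9) = 53/9.

53/9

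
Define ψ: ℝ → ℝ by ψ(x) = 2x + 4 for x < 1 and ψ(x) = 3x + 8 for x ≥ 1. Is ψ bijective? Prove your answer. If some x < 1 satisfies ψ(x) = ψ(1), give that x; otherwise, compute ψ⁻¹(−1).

Both pieces are strictly increasing (slopes 2 and 3), so each is injective on its own interval.
The left piece maps (−∞, 1) onto (−∞, 6); the right piece maps [1, ∞) onto [11, ∞).
The images leave a gap (6 has no preimage), so ψ is not surjective, hence not bijective.
Because the two images are disjoint, no x < 1 has ψ(x) = ψ(1), so we compute ψ⁻¹(−1): −1 lies in (−∞, 6), so solve 2x + 4 = −1: x = (−1 − 4)/2 = −5/2.

-5/2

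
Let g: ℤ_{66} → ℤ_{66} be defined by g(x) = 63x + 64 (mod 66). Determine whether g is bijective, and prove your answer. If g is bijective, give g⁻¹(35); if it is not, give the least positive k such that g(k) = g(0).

22

We have gcd(63, 66) = 3 > 1. Taking s = 0 and t = 22: g(0) = 64 and g(22) = 63·22 + 64 = 1450 ≡ 64 (mod 66).
So g(0) = g(22) while 0 ≠ 22, thus g is not injective, hence not bijective.
Since g is not bijective, we find the least positive k with g(k) = g(0): this means 63k ≡ 0 (mod 66), i.e. 66 ∣ 63k. Since gcd(63, 66) = 3, dividing through by 3 this holds exactly when 22 ∣ 21k, and as gcd(21, 22) = 1, exactly when 22 ∣ k.
The smallest positive such k is 22.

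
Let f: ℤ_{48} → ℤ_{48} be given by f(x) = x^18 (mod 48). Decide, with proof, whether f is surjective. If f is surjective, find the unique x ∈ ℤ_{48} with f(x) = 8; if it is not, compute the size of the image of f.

f(2): Repeated squaring mod 48: 2^1 ≡ 2, 2^2 ≡ 2² = 4, 2^4 ≡ 4² = 16, 2^8 ≡ 16² = 256 ≡ 16, 2^16 ≡ 16² = 256 ≡ 16. Since 18 = 16 + 2, 2^18 ≡ 16·4: 16·4 = 64 ≡ 16. So 2^18 ≡ 16 (mod 48).
f(4): Repeated squaring mod 48: 4^1 ≡ 4, 4^2 ≡ 4² = 16, 4^4 ≡ 16² = 256 ≡ 16, 4^8 ≡ 16² = 256 ≡ 16, 4^16 ≡ 16² = 256 ≡ 16. Since 18 = 16 + 2, 4^18 ≡ 16·16: 16·16 = 256 ≡ 16. So 4^18 ≡ 16 (mod 48).
So f(2) = f(4) = 16 while 2 ≠ 4, so f is not injective.
A non-injective map from the 48-element set ℤ_{48} to itself takes at most 47 distinct values, so it cannot be surjective. Hence f is not surjective.
Since f is not surjective, we determine |image(f)|. Computing x^18 mod 48 for each x (by repeated squaring, reducing mod 48 at every step), the values f(0), f(1), …, f(47) are: 0, 1, 16, 9, 16, 25, 0, 1, 16, 33, 16, 25, 0, 25, 16, 33, 16, 1, 0, 25, 16, 9, 16, 1, 0, 1, 16, 9, 16, 25, 0, 1, 16, 33, 16, 25, 0, 25, 16, 33, 16, 1, 0, 25, 16, 9, 16, 1.
The distinct values are {0, 1, 9, 16, 25, 33}; there are 6 of them.

6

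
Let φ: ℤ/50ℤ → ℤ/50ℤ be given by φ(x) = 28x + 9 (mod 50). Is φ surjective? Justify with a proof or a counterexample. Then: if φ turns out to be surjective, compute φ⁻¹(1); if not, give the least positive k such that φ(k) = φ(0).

Recall: φ is surjective if every y in the codomain equals φ(x) for some x in the domain.
Since gcd(28, 50) = 2, we have 28x ≡ 0 (mod 2) for all x, so φ(x) ≡ 1 (mod 2).
But 0 ≢ 1 (mod 2), so 0 ∈ ℤ/50ℤ has no preimage. Hence φ is not surjective.
Since φ is not surjective, we find the least positive k with φ(k) = φ(0): this means 28k ≡ 0 (mod 50), i.e. 50 ∣ 28k. Since gcd(28, 50) = 2, dividing through by 2 this holds exactly when 25 ∣ 14k, and as gcd(14, 25) = 1, exactly when 25 ∣ k.
The smallest positive such k is 25.

25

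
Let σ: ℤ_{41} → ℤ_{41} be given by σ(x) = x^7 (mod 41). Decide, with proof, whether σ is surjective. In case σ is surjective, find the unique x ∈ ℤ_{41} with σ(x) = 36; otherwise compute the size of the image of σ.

Since 41 is prime, the nonzero elements of ℤ_{41} form a cyclic group of order 40.
As gcd(7, 40) = 1, raising to the 7th power is a bijection on this group: if u^7 ≡ v^7 then (uv^{−1})^7 = 1, and the only element of order dividing gcd(7, 40) = 1 is 1, so u = v.
With σ(0) = 0 this makes σ injective on all of ℤ_{41}, hence bijective (finite equal-size domain and codomain). In particular σ is surjective.
Since σ is surjective, we find the preimage of 36. The inverse of x ↦ x^7 on (ℤ_{41})^× is x ↦ x^23, because 7·23 = 161 = 4·40 + 1 ≡ 1 (mod 40) and x^{40} = 1 for x ≠ 0 (Fermat). So σ⁻¹(36) = 36^23 mod 41.
Repeated squaring mod 41: 36^1 ≡ 36, 36^2 ≡ 36² = 1296 ≡ 25, 36^4 ≡ 25² = 625 ≡ 10, 36^8 ≡ 10² = 100 ≡ 18, 36^16 ≡ 18² = 324 ≡ 37. Since 23 = 16 + 4 + 2 + 1, 36^23 ≡ 37·10·25·36: 37·10 = 370 ≡ 1, then 1·25 = 25, then 25·36 = 900 ≡ 39. So 36^23 ≡ 39 (mod 41).
Hence σ⁻¹(36) = 39.

39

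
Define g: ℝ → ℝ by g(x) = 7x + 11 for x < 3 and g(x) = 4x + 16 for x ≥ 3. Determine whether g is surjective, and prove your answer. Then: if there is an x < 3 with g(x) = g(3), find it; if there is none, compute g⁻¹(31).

17/7

Both pieces are strictly increasing (slopes 7 and 4), so each is injective on its own interval.
The left piece maps (−∞, 3) onto (−∞, 32); the right piece maps [3, ∞) onto [28, ∞).
The union (−∞, 32) ∪ [28, ∞) covers ℝ, so g is surjective.
For the follow-up: the images overlap, so an x < 3 with g(x) = g(3) exists. g(3) = 28; solving 7x + 11 = 28 for x < 3 gives x = (28 − 11)/7 = 17/7.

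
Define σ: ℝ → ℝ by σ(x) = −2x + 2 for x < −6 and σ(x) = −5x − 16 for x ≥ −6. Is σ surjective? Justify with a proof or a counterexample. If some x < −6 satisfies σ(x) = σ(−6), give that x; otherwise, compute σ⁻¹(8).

Both pieces are strictly decreasing (slopes −2 and −5), so each is injective on its own interval.
The left piece maps (−∞, −6) onto (14, ∞); the right piece maps [−6, ∞) onto (−∞, 14].
These images together cover ℝ, so σ is surjective.
Because the two images are disjoint, no x < −6 has σ(x) = σ(−6), so we compute σ⁻¹(8): 8 lies in (−∞, 14], so solve −5x − 16 = 8: x = (8 + 16)/(−5) = −24/5.

-24/5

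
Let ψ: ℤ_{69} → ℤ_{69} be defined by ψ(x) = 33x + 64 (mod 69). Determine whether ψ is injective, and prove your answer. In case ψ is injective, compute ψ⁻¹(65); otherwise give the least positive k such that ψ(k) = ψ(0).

We have gcd(33, 69) = 3 > 1. Taking s = 0 and t = 23: ψ(0) = 64 and ψ(23) = 33·23 + 64 = 823 ≡ 64 (mod 69).
So ψ(0) = ψ(23) while 0 ≠ 23, so ψ is not injective.
Since ψ is not injective, we find the least positive k with ψ(k) = ψ(0): this means 33k ≡ 0 (mod 69), i.e. 69 ∣ 33k. Since gcd(33, 69) = 3, dividing through by 3 this holds exactly when 23 ∣ 11k, and as gcd(11, 23) = 1, exactly when 23 ∣ k.
The smallest positive such k is 23.

23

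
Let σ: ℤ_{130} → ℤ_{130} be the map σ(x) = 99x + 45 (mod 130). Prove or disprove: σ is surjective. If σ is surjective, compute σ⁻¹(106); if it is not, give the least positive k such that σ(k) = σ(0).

Since gcd(99, 130) = 1, 99 is invertible modulo 130. Euclid's algorithm: 130 = 1·99 + 31, 99 = 3·31 + 6, 31 = 5·6 + 1; back-substituting gives 1 = 109·99 − 83·130, so 99⁻¹ ≡ 109 (mod 130).
Then y ↦ 109(y − 45) is a two-sided inverse to σ, so every y ∈ ℤ_{130} has a preimage.
So σ is surjective.
Since σ is surjective, we find σ⁻¹(106): we need 99x ≡ 106 − 45 ≡ 61 (mod 130). Using 99⁻¹ = 109: x ≡ 109·61 = 6649 = 51·130 + 19, so x = 19.
Check: σ(19) = 99·19 + 45 = 1926 = 14·130 + 106 ≡ 106 (mod 130).

19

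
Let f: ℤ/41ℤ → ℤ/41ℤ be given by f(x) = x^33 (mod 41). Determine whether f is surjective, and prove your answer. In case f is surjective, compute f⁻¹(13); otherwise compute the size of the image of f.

Since 41 is prime, the nonzero elements of ℤ/41ℤ form a cyclic group of order 40.
As gcd(33, 40) = 1, raising to the 33rd power is a bijection on this group: if a^33 ≡ b^33 then (ab^{−1})^33 = 1, and the only element of order dividing gcd(33, 40) = 1 is 1, so a = b.
With f(0) = 0 this makes f injective on all of ℤ/41ℤ, hence bijective (finite equal-size domain and codomain). In particular f is surjective.
Since f is surjective, we find the preimage of 13. The inverse of x ↦ x^33 on (ℤ/41ℤ)^× is x ↦ x^17, because 33·17 = 561 = 14·40 + 1 ≡ 1 (mod 40) and x^{40} = 1 for x ≠ 0 (Fermat). So f⁻¹(13) = 13^17 mod 41.
Repeated squaring mod 41: 13^1 ≡ 13, 13^2 ≡ 13² = 169 ≡ 5, 13^4 ≡ 5² = 25, 13^8 ≡ 25² = 625 ≡ 10, 13^16 ≡ 10² = 100 ≡ 18. Since 17 = 16 + 1, 13^17 ≡ 18·13: 18·13 = 234 ≡ 29. So 13^17 ≡ 29 (mod 41).
Hence f⁻¹(13) = 29.

29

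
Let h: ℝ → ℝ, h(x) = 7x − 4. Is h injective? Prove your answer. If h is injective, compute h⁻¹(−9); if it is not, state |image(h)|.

Suppose h(a) = h(b). Then 7a − 4 = 7b − 4, therefore 7a = 7b, so a = b.
Therefore h is injective.
Since h is injective, we compute h⁻¹(−9) = (−9 + 4)/7 = −5/7.

-5/7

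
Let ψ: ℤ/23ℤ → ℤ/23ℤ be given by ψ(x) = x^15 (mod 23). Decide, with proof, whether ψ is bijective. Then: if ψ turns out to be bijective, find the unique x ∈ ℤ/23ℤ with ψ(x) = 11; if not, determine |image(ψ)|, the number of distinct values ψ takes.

Since 23 is prime, the nonzero elements of ℤ/23ℤ form a cyclic group of order 22.
As gcd(15, 22) = 1, raising to the 15th power is a bijection on this group: if u^15 ≡ v^15 then (uv^{−1})^15 = 1, and the only element of order dividing gcd(15, 22) = 1 is 1, so u = v.
With ψ(0) = 0 this makes ψ injective on all of ℤ/23ℤ, hence bijective (finite equal-size domain and codomain). In particular ψ is bijective.
Since ψ is bijective, we find the preimage of 11. The inverse of x ↦ x^15 on (ℤ/23ℤ)^× is x ↦ x^3, because 15·3 = 45 = 2·22 + 1 ≡ 1 (mod 22) and x^{22} = 1 for x ≠ 0 (Fermat). So ψ⁻¹(11) = 11^3 mod 23.
Repeated squaring mod 23: 11^1 ≡ 11, 11^2 ≡ 11² = 121 ≡ 6. Since 3 = 2 + 1, 11^3 ≡ 6·11: 6·11 = 66 ≡ 20. So 11^3 ≡ 20 (mod 23).
Hence ψ⁻¹(11) = 20.

20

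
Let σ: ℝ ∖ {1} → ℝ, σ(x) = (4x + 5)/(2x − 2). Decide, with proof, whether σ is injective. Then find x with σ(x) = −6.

Suppose σ(a) = σ(b). Cross-multiplying: (4a + 5)(2b − 2) = (4b + 5)(2a − 2).
Expanding both sides and cancelling the symmetric terms leaves −18·(a − b) = 0. Since −18 ≠ 0, a = b. Hence σ is injective.
Solving σ(x) = −6: cross-multiplying gives 4x + 5 = −6(2x − 2), which rearranges to 16x = 7, so x = 7/16.

7/16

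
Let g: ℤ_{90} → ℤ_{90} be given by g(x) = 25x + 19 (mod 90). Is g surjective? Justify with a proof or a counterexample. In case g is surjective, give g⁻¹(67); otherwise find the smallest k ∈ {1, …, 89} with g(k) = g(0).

18

By definition, surjectivity means every element of the codomain has a preimage under g.
Since gcd(25, 90) = 5, we have 25x ≡ 0 (mod 5) for all x, so g(x) ≡ 4 (mod 5).
But 0 ≢ 4 (mod 5), so 0 ∈ ℤ_{90} has no preimage. So g is not surjective.
Since g is not surjective, we find the least positive k with g(k) = g(0): this means 25k ≡ 0 (mod 90), i.e. 90 ∣ 25k. Since gcd(25, 90) = 5, dividing through by 5 this holds exactly when 18 ∣ 5k, and as gcd(5, 18) = 1, exactly when 18 ∣ k.
The smallest positive such k is 18.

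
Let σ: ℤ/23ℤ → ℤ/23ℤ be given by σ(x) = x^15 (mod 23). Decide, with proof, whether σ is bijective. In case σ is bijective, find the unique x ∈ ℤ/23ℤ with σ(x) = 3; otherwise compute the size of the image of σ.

4

Since 23 is prime, the nonzero elements of ℤ/23ℤ form a cyclic group of order 22.
As gcd(15, 22) = 1, raising to the 15th power is a bijection on this group: if s^15 ≡ t^15 then (st^{−1})^15 = 1, and the only element of order dividing gcd(15, 22) = 1 is 1, so s = t.
With σ(0) = 0 this makes σ injective on all of ℤ/23ℤ, hence bijective (finite equal-size domain and codomain). In particular σ is bijective.
Since σ is bijective, we find the preimage of 3. The inverse of x ↦ x^15 on (ℤ/23ℤ)^× is x ↦ x^3, because 15·3 = 45 = 2·22 + 1 ≡ 1 (mod 22) and x^{22} = 1 for x ≠ 0 (Fermat). So σ⁻¹(3) = 3^3 mod 23.
Repeated squaring mod 23: 3^1 ≡ 3, 3^2 ≡ 3² = 9. Since 3 = 2 + 1, 3^3 ≡ 9·3: 9·3 = 27 ≡ 4. So 3^3 ≡ 4 (mod 23).
Hence σ⁻¹(3) = 4.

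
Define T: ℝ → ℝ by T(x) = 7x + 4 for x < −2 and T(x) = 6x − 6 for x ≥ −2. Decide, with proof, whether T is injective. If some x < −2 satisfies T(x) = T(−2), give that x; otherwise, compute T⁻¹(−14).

-22/7

Both pieces are strictly increasing (slopes 7 and 6), so each is injective on its own interval.
The left piece maps (−∞, −2) onto (−∞, −10); the right piece maps [−2, ∞) onto [−18, ∞).
These images overlap. In particular T(−2) = −18 (right piece), and solving 7x + 4 = −18 on the left piece gives x = −22/7 < −2.
So T(−22/7) = T(−2) with −22/7 ≠ −2, and T is not injective. This x = −22/7 is the requested value below −2.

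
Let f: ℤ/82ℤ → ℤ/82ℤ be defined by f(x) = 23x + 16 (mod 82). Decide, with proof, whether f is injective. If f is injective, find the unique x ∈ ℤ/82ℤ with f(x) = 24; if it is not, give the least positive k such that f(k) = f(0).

36

By definition, f is injective when f(x_1) = f(x_2) forces x_1 = x_2.
Suppose f(x_1) = f(x_2) in ℤ/82ℤ. Then 23x_1 + 16 ≡ 23x_2 + 16 (mod 82), therefore 23(x_1 − x_2) ≡ 0 (mod 82).
Since gcd(23, 82) = 1, 23 is invertible modulo 82, hence x_1 − x_2 ≡ 0 (mod 82), i.e. x_1 = x_2.
So f is injective.
We now compute 23⁻¹ mod 82 explicitly. Euclid's algorithm: 82 = 3·23 + 13, 23 = 1·13 + 10, 13 = 1·10 + 3, 10 = 3·3 + 1; back-substituting gives 1 = 25·23 − 7·82, so 23⁻¹ ≡ 25 (mod 82).
Since f is injective, we find f⁻¹(24): we need 23x ≡ 24 − 16 ≡ 8 (mod 82). Using 23⁻¹ = 25: x ≡ 25·8 = 200 = 2·82 + 36, so x = 36.
Check: f(36) = 23·36 + 16 = 844 = 10·82 + 24 ≡ 24 (mod 82).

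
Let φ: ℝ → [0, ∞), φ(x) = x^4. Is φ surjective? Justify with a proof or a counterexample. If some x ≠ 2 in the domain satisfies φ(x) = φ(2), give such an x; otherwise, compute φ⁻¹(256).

For any y ∈ [0, ∞), x = y^{1/4} ∈ ℝ satisfies x^4 = y, so φ is surjective.
For the follow-up, such an x exists: taking x = −2 ∈ ℝ gives φ(−2) = 16 = φ(2) with −2 ≠ 2.

-2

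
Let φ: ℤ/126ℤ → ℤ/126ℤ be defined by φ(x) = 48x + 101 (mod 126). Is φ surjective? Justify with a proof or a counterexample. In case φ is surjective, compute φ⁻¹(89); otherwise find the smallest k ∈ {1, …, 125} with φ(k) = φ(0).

Recall that surjectivity means every element of the codomain has a preimage under φ.
Since gcd(48, 126) = 6, we have 48x ≡ 0 (mod 6) for all x, so φ(x) ≡ 5 (mod 6).
But 0 ≢ 5 (mod 6), so 0 ∈ ℤ/126ℤ has no preimage. Therefore φ is not surjective.
Since φ is not surjective, we find the least positive k with φ(k) = φ(0): this means 48k ≡ 0 (mod 126), i.e. 126 ∣ 48k. Since gcd(48, 126) = 6, dividing through by 6 this holds exactly when 21 ∣ 8k, and as gcd(8, 21) = 1, exactly when 21 ∣ k.
The smallest positive such k is 21.

21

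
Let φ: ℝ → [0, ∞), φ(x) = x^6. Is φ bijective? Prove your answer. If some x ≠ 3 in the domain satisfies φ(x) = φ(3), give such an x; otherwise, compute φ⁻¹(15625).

φ(3) = 729 = (−3)^6 = φ(−3) (since 6 is even), with 3 ≠ −3. So φ is not injective, hence not bijective.
For the follow-up, such an x exists: taking x = −3 ∈ ℝ gives φ(−3) = 729 = φ(3) with −3 ≠ 3.

-3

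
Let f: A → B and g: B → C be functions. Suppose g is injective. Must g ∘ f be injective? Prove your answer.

No. Take A = {1, 2}, B = C = {1, 2}, f(1) = f(2) = 1, and g = identity (injective).
Then (g ∘ f)(1) = (g ∘ f)(2) = 1 with 1 ≠ 2, so g ∘ f is not injective.

not injective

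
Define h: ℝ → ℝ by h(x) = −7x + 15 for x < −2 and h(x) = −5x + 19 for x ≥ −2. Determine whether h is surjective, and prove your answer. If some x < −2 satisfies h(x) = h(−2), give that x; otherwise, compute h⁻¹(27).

-8/5

Both pieces are strictly decreasing (slopes −7 and −5), so each is injective on its own interval.
The left piece maps (−∞, −2) onto (29, ∞); the right piece maps [−2, ∞) onto (−∞, 29].
These images together cover ℝ, so h is surjective.
Because the two images are disjoint, no x < −2 has h(x) = h(−2), so we compute h⁻¹(27): 27 lies in (−∞, 29], so solve −5x + 19 = 27: x = (27 − 19)/(−5) = −8/5.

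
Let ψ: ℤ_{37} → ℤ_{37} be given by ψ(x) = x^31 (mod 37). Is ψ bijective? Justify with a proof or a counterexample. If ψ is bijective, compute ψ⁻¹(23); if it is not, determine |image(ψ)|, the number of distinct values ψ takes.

Since 37 is prime, the nonzero elements of ℤ_{37} form a cyclic group of order 36.
As gcd(31, 36) = 1, raising to the 31st power is a bijection on this group: if a^31 ≡ b^31 then (ab^{−1})^31 = 1, and the only element of order dividing gcd(31, 36) = 1 is 1, so a = b.
With ψ(0) = 0 this makes ψ injective on all of ℤ_{37}, hence bijective (finite equal-size domain and codomain). In particular ψ is bijective.
Since ψ is bijective, we find the preimage of 23. The inverse of x ↦ x^31 on (ℤ_{37})^× is x ↦ x^7, because 31·7 = 217 = 6·36 + 1 ≡ 1 (mod 36) and x^{36} = 1 for x ≠ 0 (Fermat). So ψ⁻¹(23) = 23^7 mod 37.
Repeated squaring mod 37: 23^1 ≡ 23, 23^2 ≡ 23² = 529 ≡ 11, 23^4 ≡ 11² = 121 ≡ 10. Since 7 = 4 + 2 + 1, 23^7 ≡ 10·11·23: 10·11 = 110 ≡ 36, then 36·23 = 828 ≡ 14. So 23^7 ≡ 14 (mod 37).
Hence ψ⁻¹(23) = 14.

14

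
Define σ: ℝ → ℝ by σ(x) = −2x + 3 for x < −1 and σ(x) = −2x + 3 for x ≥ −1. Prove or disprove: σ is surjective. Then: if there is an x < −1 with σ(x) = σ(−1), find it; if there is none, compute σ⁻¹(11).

-4

Both pieces are strictly decreasing (slopes −2 and −2), so each is injective on its own interval.
The left piece maps (−∞, −1) onto (5, ∞); the right piece maps [−1, ∞) onto (−∞, 5].
These images together cover ℝ, so σ is surjective.
Because the two images are disjoint, no x < −1 has σ(x) = σ(−1), so we compute σ⁻¹(11): 11 lies in (5, ∞), so solve −2x + 3 = 11: x = (11 − 3)/(−2) = −4.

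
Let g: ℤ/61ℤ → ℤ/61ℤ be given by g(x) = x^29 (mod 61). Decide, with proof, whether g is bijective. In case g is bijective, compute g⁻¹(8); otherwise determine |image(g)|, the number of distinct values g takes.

38

Since 61 is prime, the nonzero elements of ℤ/61ℤ form a cyclic group of order 60.
As gcd(29, 60) = 1, raising to the 29th power is a bijection on this group: if s^29 ≡ t^29 then (st^{−1})^29 = 1, and the only element of order dividing gcd(29, 60) = 1 is 1, so s = t.
With g(0) = 0 this makes g injective on all of ℤ/61ℤ, hence bijective (finite equal-size domain and codomain). In particular g is bijective.
Since g is bijective, we find the preimage of 8. The inverse of x ↦ x^29 on (ℤ/61ℤ)^× is x ↦ x^29, because 29·29 = 841 = 14·60 + 1 ≡ 1 (mod 60) and x^{60} = 1 for x ≠ 0 (Fermat). So g⁻¹(8) = 8^29 mod 61.
Repeated squaring mod 61: 8^1 ≡ 8, 8^2 ≡ 8² = 64 ≡ 3, 8^4 ≡ 3² = 9, 8^8 ≡ 9² = 81 ≡ 20, 8^16 ≡ 20² = 400 ≡ 34. Since 29 = 16 + 8 + 4 + 1, 8^29 ≡ 34·20·9·8: 34·20 = 680 ≡ 9, then 9·9 = 81 ≡ 20, then 20·8 = 160 ≡ 38. So 8^29 ≡ 38 (mod 61).
Hence g⁻¹(8) = 38.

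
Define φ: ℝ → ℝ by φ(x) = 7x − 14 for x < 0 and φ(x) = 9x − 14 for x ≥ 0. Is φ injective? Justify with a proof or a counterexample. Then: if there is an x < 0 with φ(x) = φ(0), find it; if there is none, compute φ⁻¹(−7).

Both pieces are strictly increasing (slopes 7 and 9), so each is injective on its own interval.
The left piece maps (−∞, 0) onto (−∞, −14); the right piece maps [0, ∞) onto [−14, ∞).
These images are disjoint, so no value is attained by both pieces. Thus φ is injective.
Because the two images are disjoint, no x < 0 has φ(x) = φ(0), so we compute φ⁻¹(−7): −7 lies in [−14, ∞), so solve 9x − 14 = −7: x = (−7 + 14)/9 = 7/9.

7/9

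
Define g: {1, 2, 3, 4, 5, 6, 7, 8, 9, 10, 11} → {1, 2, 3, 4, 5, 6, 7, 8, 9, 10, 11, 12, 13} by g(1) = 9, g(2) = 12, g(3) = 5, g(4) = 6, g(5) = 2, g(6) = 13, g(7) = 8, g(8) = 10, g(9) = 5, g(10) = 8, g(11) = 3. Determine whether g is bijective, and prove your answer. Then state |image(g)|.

9

g(3) = 5 = g(9) with 3 ≠ 9, so g is not injective, hence not bijective.
The image of g is {2, 3, 5, 6, 8, 9, 10, 12, 13}, which has 9 elements.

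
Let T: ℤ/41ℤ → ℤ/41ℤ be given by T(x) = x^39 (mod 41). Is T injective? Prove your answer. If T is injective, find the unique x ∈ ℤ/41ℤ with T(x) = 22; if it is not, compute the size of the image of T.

Since 41 is prime, the nonzero elements of ℤ/41ℤ form a cyclic group of order 40.
As gcd(39, 40) = 1, raising to the 39th power is a bijection on this group: if x_1^39 ≡ x_2^39 then (x_1x_2^{−1})^39 = 1, and the only element of order dividing gcd(39, 40) = 1 is 1, so x_1 = x_2.
With T(0) = 0 this makes T injective on all of ℤ/41ℤ, hence bijective (finite equal-size domain and codomain). In particular T is injective.
Since T is injective, we find the preimage of 22. The inverse of x ↦ x^39 on (ℤ/41ℤ)^× is x ↦ x^39, because 39·39 = 1521 = 38·40 + 1 ≡ 1 (mod 40) and x^{40} = 1 for x ≠ 0 (Fermat). So T⁻¹(22) = 22^39 mod 41.
Repeated squaring mod 41: 22^1 ≡ 22, 22^2 ≡ 22² = 484 ≡ 33, 22^4 ≡ 33² = 1089 ≡ 23, 22^8 ≡ 23² = 529 ≡ 37, 22^16 ≡ 37² = 1369 ≡ 16, 22^32 ≡ 16² = 256 ≡ 10. Since 39 = 32 + 4 + 2 + 1, 22^39 ≡ 10·23·33·22: 10·23 = 230 ≡ 25, then 25·33 = 825 ≡ 5, then 5·22 = 110 ≡ 28. So 22^39 ≡ 28 (mod 41).
Hence T⁻¹(22) = 28.

28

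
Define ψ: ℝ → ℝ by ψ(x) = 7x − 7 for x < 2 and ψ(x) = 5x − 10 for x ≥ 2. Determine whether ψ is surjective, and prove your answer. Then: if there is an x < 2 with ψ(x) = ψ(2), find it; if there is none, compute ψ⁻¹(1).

1

Both pieces are strictly increasing (slopes 7 and 5), so each is injective on its own interval.
The left piece maps (−∞, 2) onto (−∞, 7); the right piece maps [2, ∞) onto [0, ∞).
The union (−∞, 7) ∪ [0, ∞) covers ℝ, so ψ is surjective.
For the follow-up: the images overlap, so an x < 2 with ψ(x) = ψ(2) exists. ψ(2) = 0; solving 7x − 7 = 0 for x < 2 gives x = (0 + 7)/7 = 1.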